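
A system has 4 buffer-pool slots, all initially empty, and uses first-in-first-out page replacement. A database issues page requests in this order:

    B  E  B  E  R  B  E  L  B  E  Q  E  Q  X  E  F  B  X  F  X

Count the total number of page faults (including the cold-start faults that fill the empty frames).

B: fault, frames [B]
E: fault, frames [B, E]
B: hit
E: hit
R: fault, frames [B, E, R]
B: hit
E: hit
L: fault, frames [B, E, R, L]
B: hit
E: hit
Q: fault, evict B, frames [E, R, L, Q]
E: hit
Q: hit
X: fault, evict E, frames [R, L, Q, X]
E: fault, evict R, frames [L, Q, X, E]
F: fault, evict L, frames [Q, X, E, F]
B: fault, evict Q, frames [X, E, F, B]
X: hit
F: hit
X: hit
Page faults: 9.

9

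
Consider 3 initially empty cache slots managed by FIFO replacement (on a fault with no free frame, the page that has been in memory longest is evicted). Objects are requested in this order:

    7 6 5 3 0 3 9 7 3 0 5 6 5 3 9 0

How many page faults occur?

7: fault, frames [7]
6: fault, frames [7, 6]
5: fault, frames [7, 6, 5]
3: fault, evict 7, frames [6, 5, 3]
0: fault, evict 6, frames [5, 3, 0]
3: hit
9: fault, evict 5, frames [3, 0, 9]
7: fault, evict 3, frames [0, 9, 7]
3: fault, evict 0, frames [9, 7, 3]
0: fault, evict 9, frames [7, 3, 0]
5: fault, evict 7, frames [3, 0, 5]
6: fault, evict 3, frames [0, 5, 6]
5: hit
3: fault, evict 0, frames [5, 6, 3]
9: fault, evict 5, frames [6, 3, 9]
0: fault, evict 6, frames [3, 9, 0]
Page faults: 14.

14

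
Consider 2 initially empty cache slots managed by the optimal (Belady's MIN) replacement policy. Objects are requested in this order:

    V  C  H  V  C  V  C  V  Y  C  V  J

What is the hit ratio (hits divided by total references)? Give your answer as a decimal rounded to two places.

V: fault, frames (V)
C: fault, frames (V C)
H: fault, evict C, frames (V H)
V: hit
C: fault, evict H, frames (V C)
V: hit
C: hit
V: hit
Y: fault, evict V, frames (C Y)
C: hit
V: fault, evict Y, frames (C V)
J: fault, evict V, frames (C J)
Hits: 5 of 12 references → 5/12 = 0.4167.

0.42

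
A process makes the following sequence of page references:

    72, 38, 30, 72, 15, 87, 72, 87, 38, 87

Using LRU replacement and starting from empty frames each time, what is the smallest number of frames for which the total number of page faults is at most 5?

f=1: 10 faults
f=2: 8 faults
f=3: 6 faults
f=4: 6 faults
f=5: 5 faults
Smallest f with faults ≤ 5 is 5.

5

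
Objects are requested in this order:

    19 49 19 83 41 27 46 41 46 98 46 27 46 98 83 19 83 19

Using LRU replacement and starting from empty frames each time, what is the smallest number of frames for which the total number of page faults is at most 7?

f=1: 18 faults
f=2: 12 faults
f=3: 10 faults
f=4: 9 faults
f=5: 8 faults
f=6: 7 faults
f=7: 7 faults
Smallest f with faults ≤ 7 is 6.

6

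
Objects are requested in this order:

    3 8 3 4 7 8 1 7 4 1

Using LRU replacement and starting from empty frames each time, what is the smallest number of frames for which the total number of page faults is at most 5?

f=1: 10 faults
f=2: 9 faults
f=3: 7 faults
f=4: 5 faults
f=5: 5 faults
Smallest f with faults ≤ 5 is 4.

4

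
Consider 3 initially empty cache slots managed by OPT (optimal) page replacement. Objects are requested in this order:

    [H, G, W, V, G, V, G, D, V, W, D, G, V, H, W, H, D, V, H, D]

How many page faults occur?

H → fault, frames [H]
G → fault, frames [H, G]
W → fault, frames [H, G, W]
V → fault, evict H, frames [G, W, V]
G → hit
V → hit
G → hit
D → fault, evict G, frames [W, V, D]
V → hit
W → hit
D → hit
G → fault, evict D, frames [W, V, G]
V → hit
H → fault, evict G, frames [W, V, H]
W → hit
H → hit
D → fault, evict W, frames [V, H, D]
V → hit
H → hit
D → hit
Page faults: 8.

8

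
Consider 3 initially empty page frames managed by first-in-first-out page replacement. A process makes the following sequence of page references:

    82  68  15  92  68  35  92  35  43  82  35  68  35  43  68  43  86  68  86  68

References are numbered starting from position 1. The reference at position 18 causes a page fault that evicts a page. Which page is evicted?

pos 1: 82 -> fault, frames [82]
pos 2: 68 -> fault, frames [82, 68]
pos 3: 15 -> fault, frames [82, 68, 15]
pos 4: 92 -> fault, evict 82, frames [68, 15, 92]
pos 5: 68 -> hit
pos 6: 35 -> fault, evict 68, frames [15, 92, 35]
pos 7: 92 -> hit
pos 8: 35 -> hit
pos 9: 43 -> fault, evict 15, frames [92, 35, 43]
pos 10: 82 -> fault, evict 92, frames [35, 43, 82]
pos 11: 35 -> hit
pos 12: 68 -> fault, evict 35, frames [43, 82, 68]
pos 13: 35 -> fault, evict 43, frames [82, 68, 35]
pos 14: 43 -> fault, evict 82, frames [68, 35, 43]
pos 15: 68 -> hit
pos 16: 43 -> hit
pos 17: 86 -> fault, evict 68, frames [35, 43, 86]
pos 18: 68 -> fault, evict 35, frames [43, 86, 68]
At position 18, page 35 is evicted.

35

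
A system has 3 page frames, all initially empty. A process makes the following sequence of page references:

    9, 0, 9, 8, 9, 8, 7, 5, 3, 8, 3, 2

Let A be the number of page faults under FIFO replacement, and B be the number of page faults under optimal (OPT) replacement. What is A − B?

Under FIFO: F F . F . . F F F F . F → 8 faults.
Under OPT: F F . F . . F F F . . F → 7 faults.
A − B = 8 − 7 = 1.

1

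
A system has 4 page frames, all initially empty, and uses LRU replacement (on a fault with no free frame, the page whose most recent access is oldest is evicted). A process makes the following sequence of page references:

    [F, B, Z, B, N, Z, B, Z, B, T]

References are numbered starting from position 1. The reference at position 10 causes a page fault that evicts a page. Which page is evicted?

pos 1: F → fault, frames {F}
pos 2: B → fault, frames {F,B}
pos 3: Z → fault, frames {F,B,Z}
pos 4: B → hit
pos 5: N → fault, frames {F,Z,B,N}
pos 6: Z → hit
pos 7: B → hit
pos 8: Z → hit
pos 9: B → hit
pos 10: T → fault, evict F, frames {N,Z,B,T}
At position 10, page F is evicted.

F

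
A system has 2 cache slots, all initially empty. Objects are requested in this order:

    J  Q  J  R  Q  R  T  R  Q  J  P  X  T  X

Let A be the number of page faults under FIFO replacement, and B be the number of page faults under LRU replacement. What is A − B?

-1

Under FIFO: F F . F . . F . F F F F F . → 9 faults.
Under LRU: F F . F F . F . F F F F F . → 10 faults.
A − B = 9 − 10 = -1.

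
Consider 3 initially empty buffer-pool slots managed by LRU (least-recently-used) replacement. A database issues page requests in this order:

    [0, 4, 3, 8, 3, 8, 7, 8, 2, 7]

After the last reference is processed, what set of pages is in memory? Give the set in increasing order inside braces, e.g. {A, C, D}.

0 -> miss, frames (0)
4 -> miss, frames (0 4)
3 -> miss, frames (0 4 3)
8 -> miss, evict 0, frames (4 3 8)
3 -> hit
8 -> hit
7 -> miss, evict 4, frames (3 8 7)
8 -> hit
2 -> miss, evict 3, frames (7 8 2)
7 -> hit

{2, 7, 8}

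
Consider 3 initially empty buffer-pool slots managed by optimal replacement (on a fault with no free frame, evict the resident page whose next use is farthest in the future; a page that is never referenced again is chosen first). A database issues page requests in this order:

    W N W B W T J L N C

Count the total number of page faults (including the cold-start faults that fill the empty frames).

7

W: miss, frames [W]
N: miss, frames [W, N]
W: hit
B: miss, frames [W, N, B]
W: hit
T: miss, evict B, frames [W, N, T]
J: miss, evict T, frames [W, N, J]
L: miss, evict J, frames [W, N, L]
N: hit
C: miss, evict L, frames [W, N, C]
Page faults: 7.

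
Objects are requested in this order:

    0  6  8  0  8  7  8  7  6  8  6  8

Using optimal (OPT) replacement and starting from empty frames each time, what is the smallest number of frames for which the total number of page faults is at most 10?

2

f=1: 12 faults
f=2: 5 faults
f=3: 4 faults
f=4: 4 faults
Smallest f with faults ≤ 10 is 2.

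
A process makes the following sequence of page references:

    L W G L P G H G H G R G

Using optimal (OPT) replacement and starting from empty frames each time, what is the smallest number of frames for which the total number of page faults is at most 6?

2

f=1: 12 faults
f=2: 6 faults
f=3: 6 faults
f=4: 6 faults
f=5: 6 faults
f=6: 6 faults
Smallest f with faults ≤ 6 is 2.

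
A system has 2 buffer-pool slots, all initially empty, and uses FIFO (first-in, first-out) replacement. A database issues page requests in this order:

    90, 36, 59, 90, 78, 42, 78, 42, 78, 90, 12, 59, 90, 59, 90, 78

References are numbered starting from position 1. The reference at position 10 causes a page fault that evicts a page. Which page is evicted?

78

pos 1: 90 → fault, frames {90}
pos 2: 36 → fault, frames {90,36}
pos 3: 59 → fault, evict 90, frames {36,59}
pos 4: 90 → fault, evict 36, frames {59,90}
pos 5: 78 → fault, evict 59, frames {90,78}
pos 6: 42 → fault, evict 90, frames {78,42}
pos 7: 78 → hit
pos 8: 42 → hit
pos 9: 78 → hit
pos 10: 90 → fault, evict 78, frames {42,90}
At position 10, page 78 is evicted.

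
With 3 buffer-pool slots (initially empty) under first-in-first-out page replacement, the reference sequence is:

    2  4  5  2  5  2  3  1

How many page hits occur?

2: miss, frames (2)
4: miss, frames (2 4)
5: miss, frames (2 4 5)
2: hit
5: hit
2: hit
3: miss, evict 2, frames (4 5 3)
1: miss, evict 4, frames (5 3 1)
Hits: 3.

3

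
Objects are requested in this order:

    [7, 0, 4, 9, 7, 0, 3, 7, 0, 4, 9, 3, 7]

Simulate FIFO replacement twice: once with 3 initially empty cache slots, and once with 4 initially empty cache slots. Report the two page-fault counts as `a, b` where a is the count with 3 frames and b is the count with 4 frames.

3 frames: F F F F F F F . . F F . F → 10 faults.
4 frames: F F F F . . F F F F F F F → 11 faults.
11 > 10: adding a frame increased faults — Belady's anomaly.

10, 11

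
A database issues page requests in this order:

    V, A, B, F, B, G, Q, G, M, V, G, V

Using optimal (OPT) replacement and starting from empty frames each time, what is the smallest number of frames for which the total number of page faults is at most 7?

3

f=1: 12 faults
f=2: 8 faults
f=3: 7 faults
f=4: 7 faults
f=5: 7 faults
f=6: 7 faults
f=7: 7 faults
Smallest f with faults ≤ 7 is 3.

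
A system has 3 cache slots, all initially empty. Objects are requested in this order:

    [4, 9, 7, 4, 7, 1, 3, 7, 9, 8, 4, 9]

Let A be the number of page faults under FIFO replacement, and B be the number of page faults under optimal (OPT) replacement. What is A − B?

1

Under FIFO: F F F . . F F . F F F . → 8 faults.
Under OPT: F F F . . F F . . F F . → 7 faults.
A − B = 8 − 7 = 1.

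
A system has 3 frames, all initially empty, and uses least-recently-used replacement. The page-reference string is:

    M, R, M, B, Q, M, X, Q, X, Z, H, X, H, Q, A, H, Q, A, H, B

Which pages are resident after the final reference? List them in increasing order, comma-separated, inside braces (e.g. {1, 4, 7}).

M -> fault, frames (M)
R -> fault, frames (M R)
M -> hit
B -> fault, frames (R M B)
Q -> fault, evict R, frames (M B Q)
M -> hit
X -> fault, evict B, frames (Q M X)
Q -> hit
X -> hit
Z -> fault, evict M, frames (Q X Z)
H -> fault, evict Q, frames (X Z H)
X -> hit
H -> hit
Q -> fault, evict Z, frames (X H Q)
A -> fault, evict X, frames (H Q A)
H -> hit
Q -> hit
A -> hit
H -> hit
B -> fault, evict Q, frames (A H B)

{A, B, H}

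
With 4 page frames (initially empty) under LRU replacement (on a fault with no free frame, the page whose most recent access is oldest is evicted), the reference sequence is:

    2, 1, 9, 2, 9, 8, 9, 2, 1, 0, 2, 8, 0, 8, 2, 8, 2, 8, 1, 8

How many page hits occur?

14

2 → miss, frames [2]
1 → miss, frames [2, 1]
9 → miss, frames [2, 1, 9]
2 → hit
9 → hit
8 → miss, frames [1, 2, 9, 8]
9 → hit
2 → hit
1 → hit
0 → miss, evict 8, frames [9, 2, 1, 0]
2 → hit
8 → miss, evict 9, frames [1, 0, 2, 8]
0 → hit
8 → hit
2 → hit
8 → hit
2 → hit
8 → hit
1 → hit
8 → hit
Hits: 14.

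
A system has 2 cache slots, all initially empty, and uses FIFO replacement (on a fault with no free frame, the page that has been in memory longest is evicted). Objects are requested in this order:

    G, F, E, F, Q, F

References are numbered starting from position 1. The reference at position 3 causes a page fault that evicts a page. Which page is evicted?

G

pos 1: G: miss, frames (G)
pos 2: F: miss, frames (G F)
pos 3: E: miss, evict G, frames (F E)
At position 3, page G is evicted.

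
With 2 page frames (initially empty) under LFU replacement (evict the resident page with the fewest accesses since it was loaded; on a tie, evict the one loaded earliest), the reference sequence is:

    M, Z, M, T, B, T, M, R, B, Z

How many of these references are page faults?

M: miss, frames (M)
Z: miss, frames (M Z)
M: hit
T: miss, evict Z, frames (M T)
B: miss, evict T, frames (M B)
T: miss, evict B, frames (M T)
M: hit
R: miss, evict T, frames (M R)
B: miss, evict R, frames (M B)
Z: miss, evict B, frames (M Z)
Page faults: 8.

8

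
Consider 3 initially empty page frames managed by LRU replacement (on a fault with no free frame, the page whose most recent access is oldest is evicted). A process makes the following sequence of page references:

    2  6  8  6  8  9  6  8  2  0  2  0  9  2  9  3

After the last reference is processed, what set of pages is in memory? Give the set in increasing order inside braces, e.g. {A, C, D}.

2 -> miss, frames (2)
6 -> miss, frames (2 6)
8 -> miss, frames (2 6 8)
6 -> hit
8 -> hit
9 -> miss, evict 2, frames (6 8 9)
6 -> hit
8 -> hit
2 -> miss, evict 9, frames (6 8 2)
0 -> miss, evict 6, frames (8 2 0)
2 -> hit
0 -> hit
9 -> miss, evict 8, frames (2 0 9)
2 -> hit
9 -> hit
3 -> miss, evict 0, frames (2 9 3)

{2, 3, 9}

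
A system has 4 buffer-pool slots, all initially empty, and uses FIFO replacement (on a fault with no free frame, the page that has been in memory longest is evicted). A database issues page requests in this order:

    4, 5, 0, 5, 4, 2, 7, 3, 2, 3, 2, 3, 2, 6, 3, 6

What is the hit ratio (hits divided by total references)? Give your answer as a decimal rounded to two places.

0.56

4: fault, frames [4]
5: fault, frames [4, 5]
0: fault, frames [4, 5, 0]
5: hit
4: hit
2: fault, frames [4, 5, 0, 2]
7: fault, evict 4, frames [5, 0, 2, 7]
3: fault, evict 5, frames [0, 2, 7, 3]
2: hit
3: hit
2: hit
3: hit
2: hit
6: fault, evict 0, frames [2, 7, 3, 6]
3: hit
6: hit
Hits: 9 of 16 references → 9/16 = 0.5625.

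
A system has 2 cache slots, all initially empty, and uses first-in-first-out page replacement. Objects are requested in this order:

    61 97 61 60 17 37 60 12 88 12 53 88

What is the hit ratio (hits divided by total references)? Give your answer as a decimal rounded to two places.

0.25

61: miss, frames [61]
97: miss, frames [61, 97]
61: hit
60: miss, evict 61, frames [97, 60]
17: miss, evict 97, frames [60, 17]
37: miss, evict 60, frames [17, 37]
60: miss, evict 17, frames [37, 60]
12: miss, evict 37, frames [60, 12]
88: miss, evict 60, frames [12, 88]
12: hit
53: miss, evict 12, frames [88, 53]
88: hit
Hits: 3 of 12 references → 3/12 = 0.2500.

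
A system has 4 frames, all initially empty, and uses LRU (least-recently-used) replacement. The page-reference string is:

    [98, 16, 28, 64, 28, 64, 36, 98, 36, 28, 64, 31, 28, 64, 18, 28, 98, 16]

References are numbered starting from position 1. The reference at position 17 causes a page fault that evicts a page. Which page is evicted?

pos 1: 98 → fault, frames (98)
pos 2: 16 → fault, frames (98 16)
pos 3: 28 → fault, frames (98 16 28)
pos 4: 64 → fault, frames (98 16 28 64)
pos 5: 28 → hit
pos 6: 64 → hit
pos 7: 36 → fault, evict 98, frames (16 28 64 36)
pos 8: 98 → fault, evict 16, frames (28 64 36 98)
pos 9: 36 → hit
pos 10: 28 → hit
pos 11: 64 → hit
pos 12: 31 → fault, evict 98, frames (36 28 64 31)
pos 13: 28 → hit
pos 14: 64 → hit
pos 15: 18 → fault, evict 36, frames (31 28 64 18)
pos 16: 28 → hit
pos 17: 98 → fault, evict 31, frames (64 18 28 98)
At position 17, page 31 is evicted.

31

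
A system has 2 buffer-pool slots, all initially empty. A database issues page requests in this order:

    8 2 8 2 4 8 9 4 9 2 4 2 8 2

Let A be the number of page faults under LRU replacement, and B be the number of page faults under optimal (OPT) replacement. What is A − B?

3

Under LRU: F F . . F F F F . F F . F . → 9 faults.
Under OPT: F F . . F . F . . F . . F . → 6 faults.
A − B = 9 − 6 = 3.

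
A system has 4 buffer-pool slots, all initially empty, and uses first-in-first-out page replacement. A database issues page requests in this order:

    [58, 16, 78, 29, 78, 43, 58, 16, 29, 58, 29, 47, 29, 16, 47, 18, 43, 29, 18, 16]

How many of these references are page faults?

12

58 → miss, frames {58}
16 → miss, frames {58,16}
78 → miss, frames {58,16,78}
29 → miss, frames {58,16,78,29}
78 → hit
43 → miss, evict 58, frames {16,78,29,43}
58 → miss, evict 16, frames {78,29,43,58}
16 → miss, evict 78, frames {29,43,58,16}
29 → hit
58 → hit
29 → hit
47 → miss, evict 29, frames {43,58,16,47}
29 → miss, evict 43, frames {58,16,47,29}
16 → hit
47 → hit
18 → miss, evict 58, frames {16,47,29,18}
43 → miss, evict 16, frames {47,29,18,43}
29 → hit
18 → hit
16 → miss, evict 47, frames {29,18,43,16}
Page faults: 12.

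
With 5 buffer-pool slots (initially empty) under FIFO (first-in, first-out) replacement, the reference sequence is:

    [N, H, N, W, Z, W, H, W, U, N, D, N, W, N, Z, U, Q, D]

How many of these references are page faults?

8

N → miss, frames [N]
H → miss, frames [N, H]
N → hit
W → miss, frames [N, H, W]
Z → miss, frames [N, H, W, Z]
W → hit
H → hit
W → hit
U → miss, frames [N, H, W, Z, U]
N → hit
D → miss, evict N, frames [H, W, Z, U, D]
N → miss, evict H, frames [W, Z, U, D, N]
W → hit
N → hit
Z → hit
U → hit
Q → miss, evict W, frames [Z, U, D, N, Q]
D → hit
Page faults: 8.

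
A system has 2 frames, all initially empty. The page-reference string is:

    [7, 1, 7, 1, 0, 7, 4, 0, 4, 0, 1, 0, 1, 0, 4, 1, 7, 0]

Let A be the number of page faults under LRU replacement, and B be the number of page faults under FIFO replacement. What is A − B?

1

Under LRU: F F . . F F F F . . F . . . F F F F → 11 faults.
Under FIFO: F F . . F F F F . . F . . . F . F F → 10 faults.
A − B = 11 − 10 = 1.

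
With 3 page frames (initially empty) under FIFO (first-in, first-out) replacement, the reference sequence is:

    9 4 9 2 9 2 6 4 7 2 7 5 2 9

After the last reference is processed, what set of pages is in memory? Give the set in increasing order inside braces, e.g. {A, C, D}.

{2, 5, 9}

9: fault, frames [9]
4: fault, frames [9, 4]
9: hit
2: fault, frames [9, 4, 2]
9: hit
2: hit
6: fault, evict 9, frames [4, 2, 6]
4: hit
7: fault, evict 4, frames [2, 6, 7]
2: hit
7: hit
5: fault, evict 2, frames [6, 7, 5]
2: fault, evict 6, frames [7, 5, 2]
9: fault, evict 7, frames [5, 2, 9]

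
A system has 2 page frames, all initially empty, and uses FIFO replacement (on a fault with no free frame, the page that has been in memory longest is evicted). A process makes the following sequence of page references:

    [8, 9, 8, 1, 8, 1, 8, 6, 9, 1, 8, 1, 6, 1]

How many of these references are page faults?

10

8 -> miss, frames (8)
9 -> miss, frames (8 9)
8 -> hit
1 -> miss, evict 8, frames (9 1)
8 -> miss, evict 9, frames (1 8)
1 -> hit
8 -> hit
6 -> miss, evict 1, frames (8 6)
9 -> miss, evict 8, frames (6 9)
1 -> miss, evict 6, frames (9 1)
8 -> miss, evict 9, frames (1 8)
1 -> hit
6 -> miss, evict 1, frames (8 6)
1 -> miss, evict 8, frames (6 1)
Page faults: 10.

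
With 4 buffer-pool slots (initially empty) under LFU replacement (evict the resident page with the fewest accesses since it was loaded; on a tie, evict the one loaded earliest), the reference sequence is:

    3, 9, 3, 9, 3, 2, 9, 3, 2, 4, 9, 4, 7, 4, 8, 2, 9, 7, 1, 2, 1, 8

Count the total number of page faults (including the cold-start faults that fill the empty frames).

12

3 -> fault, frames (3)
9 -> fault, frames (3 9)
3 -> hit
9 -> hit
3 -> hit
2 -> fault, frames (3 9 2)
9 -> hit
3 -> hit
2 -> hit
4 -> fault, frames (3 9 2 4)
9 -> hit
4 -> hit
7 -> fault, evict 2, frames (3 9 4 7)
4 -> hit
8 -> fault, evict 7, frames (3 9 4 8)
2 -> fault, evict 8, frames (3 9 4 2)
9 -> hit
7 -> fault, evict 2, frames (3 9 4 7)
1 -> fault, evict 7, frames (3 9 4 1)
2 -> fault, evict 1, frames (3 9 4 2)
1 -> fault, evict 2, frames (3 9 4 1)
8 -> fault, evict 1, frames (3 9 4 8)
Page faults: 12.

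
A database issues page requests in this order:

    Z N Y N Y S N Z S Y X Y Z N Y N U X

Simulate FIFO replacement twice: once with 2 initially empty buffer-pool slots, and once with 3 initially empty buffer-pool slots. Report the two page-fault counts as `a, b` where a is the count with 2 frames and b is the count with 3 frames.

2 frames: F F F . . F F F F F F . F F F . F F → 14 faults.
3 frames: F F F . . F . F . . F F . F . . F F → 10 faults.
10 < 14: adding a frame reduced faults, as is typical.

14, 10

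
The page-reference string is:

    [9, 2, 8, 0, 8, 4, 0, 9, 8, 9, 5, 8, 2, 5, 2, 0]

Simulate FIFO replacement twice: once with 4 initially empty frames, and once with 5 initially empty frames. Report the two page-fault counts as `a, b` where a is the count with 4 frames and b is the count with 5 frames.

10, 6

4 frames: F F F F . F . F . . F F F . . F → 10 faults.
5 frames: F F F F . F . . . . F . . . . . → 6 faults.
6 < 10: adding a frame reduced faults, as is typical.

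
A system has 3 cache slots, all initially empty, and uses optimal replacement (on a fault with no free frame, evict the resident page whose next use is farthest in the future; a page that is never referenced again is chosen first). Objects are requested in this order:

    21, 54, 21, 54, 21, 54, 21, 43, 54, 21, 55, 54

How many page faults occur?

21 -> miss, frames {21}
54 -> miss, frames {21,54}
21 -> hit
54 -> hit
21 -> hit
54 -> hit
21 -> hit
43 -> miss, frames {21,54,43}
54 -> hit
21 -> hit
55 -> miss, evict 43, frames {21,54,55}
54 -> hit
Page faults: 4.

4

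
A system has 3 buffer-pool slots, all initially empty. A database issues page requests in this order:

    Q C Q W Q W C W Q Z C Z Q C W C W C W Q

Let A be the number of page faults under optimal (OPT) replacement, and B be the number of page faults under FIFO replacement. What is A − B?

Under OPT: F F . F . . . . . F . . . . F . . . . . → 5 faults.
Under FIFO: F F . F . . . . . F . . F F F . . . . . → 7 faults.
A − B = 5 − 7 = -2.

-2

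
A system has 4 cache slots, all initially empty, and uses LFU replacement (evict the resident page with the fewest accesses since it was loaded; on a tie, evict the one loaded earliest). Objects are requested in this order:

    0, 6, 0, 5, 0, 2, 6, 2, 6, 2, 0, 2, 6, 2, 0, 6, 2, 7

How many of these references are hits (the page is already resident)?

0 → miss, frames (0)
6 → miss, frames (0 6)
0 → hit
5 → miss, frames (0 6 5)
0 → hit
2 → miss, frames (0 6 5 2)
6 → hit
2 → hit
6 → hit
2 → hit
0 → hit
2 → hit
6 → hit
2 → hit
0 → hit
6 → hit
2 → hit
7 → miss, evict 5, frames (0 6 2 7)
Hits: 13.

13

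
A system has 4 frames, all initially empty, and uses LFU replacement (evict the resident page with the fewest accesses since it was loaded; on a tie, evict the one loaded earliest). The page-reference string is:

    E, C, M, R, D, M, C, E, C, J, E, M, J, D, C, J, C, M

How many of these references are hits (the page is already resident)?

10

E -> miss, frames (E)
C -> miss, frames (E C)
M -> miss, frames (E C M)
R -> miss, frames (E C M R)
D -> miss, evict E, frames (C M R D)
M -> hit
C -> hit
E -> miss, evict R, frames (C M D E)
C -> hit
J -> miss, evict D, frames (C M E J)
E -> hit
M -> hit
J -> hit
D -> miss, evict E, frames (C M J D)
C -> hit
J -> hit
C -> hit
M -> hit
Hits: 10.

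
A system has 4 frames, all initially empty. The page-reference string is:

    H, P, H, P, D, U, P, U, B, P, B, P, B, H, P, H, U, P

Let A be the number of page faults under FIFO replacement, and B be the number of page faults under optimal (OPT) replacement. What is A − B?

Under FIFO: F F . . F F . . F . . . . F F . . . → 7 faults.
Under OPT: F F . . F F . . F . . . . . . . . . → 5 faults.
A − B = 7 − 5 = 2.

2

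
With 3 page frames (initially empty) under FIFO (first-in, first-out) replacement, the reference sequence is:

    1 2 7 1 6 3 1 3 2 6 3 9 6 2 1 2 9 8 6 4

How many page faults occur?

15

1: fault, frames [1]
2: fault, frames [1, 2]
7: fault, frames [1, 2, 7]
1: hit
6: fault, evict 1, frames [2, 7, 6]
3: fault, evict 2, frames [7, 6, 3]
1: fault, evict 7, frames [6, 3, 1]
3: hit
2: fault, evict 6, frames [3, 1, 2]
6: fault, evict 3, frames [1, 2, 6]
3: fault, evict 1, frames [2, 6, 3]
9: fault, evict 2, frames [6, 3, 9]
6: hit
2: fault, evict 6, frames [3, 9, 2]
1: fault, evict 3, frames [9, 2, 1]
2: hit
9: hit
8: fault, evict 9, frames [2, 1, 8]
6: fault, evict 2, frames [1, 8, 6]
4: fault, evict 1, frames [8, 6, 4]
Page faults: 15.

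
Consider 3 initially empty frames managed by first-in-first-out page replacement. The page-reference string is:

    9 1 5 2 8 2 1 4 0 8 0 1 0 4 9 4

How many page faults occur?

9: fault, frames {9}
1: fault, frames {9,1}
5: fault, frames {9,1,5}
2: fault, evict 9, frames {1,5,2}
8: fault, evict 1, frames {5,2,8}
2: hit
1: fault, evict 5, frames {2,8,1}
4: fault, evict 2, frames {8,1,4}
0: fault, evict 8, frames {1,4,0}
8: fault, evict 1, frames {4,0,8}
0: hit
1: fault, evict 4, frames {0,8,1}
0: hit
4: fault, evict 0, frames {8,1,4}
9: fault, evict 8, frames {1,4,9}
4: hit
Page faults: 12.

12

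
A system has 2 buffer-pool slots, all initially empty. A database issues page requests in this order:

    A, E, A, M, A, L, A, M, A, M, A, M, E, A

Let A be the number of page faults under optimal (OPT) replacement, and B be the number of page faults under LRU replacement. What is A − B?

Under OPT: F F . F . F . F . . . . F . → 6 faults.
Under LRU: F F . F . F . F . . . . F F → 7 faults.
A − B = 6 − 7 = -1.

-1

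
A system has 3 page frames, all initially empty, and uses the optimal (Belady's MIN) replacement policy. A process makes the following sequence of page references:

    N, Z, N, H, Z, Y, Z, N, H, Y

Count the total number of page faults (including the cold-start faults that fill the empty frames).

5

N: miss, frames [N]
Z: miss, frames [N, Z]
N: hit
H: miss, frames [N, Z, H]
Z: hit
Y: miss, evict H, frames [N, Z, Y]
Z: hit
N: hit
H: miss, evict Z, frames [N, Y, H]
Y: hit
Page faults: 5.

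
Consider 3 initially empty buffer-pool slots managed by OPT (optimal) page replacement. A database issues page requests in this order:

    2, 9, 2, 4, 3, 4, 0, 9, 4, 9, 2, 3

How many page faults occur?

7

2 → miss, frames [2]
9 → miss, frames [2, 9]
2 → hit
4 → miss, frames [2, 9, 4]
3 → miss, evict 2, frames [9, 4, 3]
4 → hit
0 → miss, evict 3, frames [9, 4, 0]
9 → hit
4 → hit
9 → hit
2 → miss, evict 0, frames [9, 4, 2]
3 → miss, evict 2, frames [9, 4, 3]
Page faults: 7.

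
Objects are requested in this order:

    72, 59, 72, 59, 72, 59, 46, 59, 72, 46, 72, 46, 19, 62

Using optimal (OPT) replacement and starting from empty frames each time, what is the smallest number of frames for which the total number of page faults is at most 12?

2

f=1: 14 faults
f=2: 6 faults
f=3: 5 faults
f=4: 5 faults
f=5: 5 faults
Smallest f with faults ≤ 12 is 2.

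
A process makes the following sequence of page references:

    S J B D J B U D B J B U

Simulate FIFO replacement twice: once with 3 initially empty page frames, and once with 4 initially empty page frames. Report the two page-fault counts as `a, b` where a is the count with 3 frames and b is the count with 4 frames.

3 frames: F F F F . . F . . F F . → 7 faults.
4 frames: F F F F . . F . . . . . → 5 faults.
5 < 7: adding a frame reduced faults, as is typical.

7, 5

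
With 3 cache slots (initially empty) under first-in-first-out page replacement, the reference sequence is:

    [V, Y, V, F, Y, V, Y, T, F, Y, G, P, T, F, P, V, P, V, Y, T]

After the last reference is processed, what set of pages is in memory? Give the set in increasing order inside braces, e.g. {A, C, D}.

V -> miss, frames [V]
Y -> miss, frames [V, Y]
V -> hit
F -> miss, frames [V, Y, F]
Y -> hit
V -> hit
Y -> hit
T -> miss, evict V, frames [Y, F, T]
F -> hit
Y -> hit
G -> miss, evict Y, frames [F, T, G]
P -> miss, evict F, frames [T, G, P]
T -> hit
F -> miss, evict T, frames [G, P, F]
P -> hit
V -> miss, evict G, frames [P, F, V]
P -> hit
V -> hit
Y -> miss, evict P, frames [F, V, Y]
T -> miss, evict F, frames [V, Y, T]

{T, V, Y}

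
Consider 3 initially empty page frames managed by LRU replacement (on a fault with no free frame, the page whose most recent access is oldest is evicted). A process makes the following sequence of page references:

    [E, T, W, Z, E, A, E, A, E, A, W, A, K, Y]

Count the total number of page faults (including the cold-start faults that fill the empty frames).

9

E: miss, frames [E]
T: miss, frames [E, T]
W: miss, frames [E, T, W]
Z: miss, evict E, frames [T, W, Z]
E: miss, evict T, frames [W, Z, E]
A: miss, evict W, frames [Z, E, A]
E: hit
A: hit
E: hit
A: hit
W: miss, evict Z, frames [E, A, W]
A: hit
K: miss, evict E, frames [W, A, K]
Y: miss, evict W, frames [A, K, Y]
Page faults: 9.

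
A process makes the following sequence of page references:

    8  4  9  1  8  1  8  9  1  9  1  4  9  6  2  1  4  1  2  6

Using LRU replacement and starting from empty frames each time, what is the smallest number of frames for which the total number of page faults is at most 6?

5

f=1: 20 faults
f=2: 15 faults
f=3: 11 faults
f=4: 8 faults
f=5: 6 faults
f=6: 6 faults
Smallest f with faults ≤ 6 is 5.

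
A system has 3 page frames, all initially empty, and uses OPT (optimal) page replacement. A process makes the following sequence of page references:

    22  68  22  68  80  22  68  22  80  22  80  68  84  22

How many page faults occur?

22 → miss, frames [22]
68 → miss, frames [22, 68]
22 → hit
68 → hit
80 → miss, frames [22, 68, 80]
22 → hit
68 → hit
22 → hit
80 → hit
22 → hit
80 → hit
68 → hit
84 → miss, evict 80, frames [22, 68, 84]
22 → hit
Page faults: 4.

4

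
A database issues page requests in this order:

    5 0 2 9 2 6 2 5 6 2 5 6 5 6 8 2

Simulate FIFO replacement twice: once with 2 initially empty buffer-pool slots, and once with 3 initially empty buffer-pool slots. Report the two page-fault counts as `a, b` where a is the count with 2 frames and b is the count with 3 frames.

2 frames: F F F F . F F F F F F F . . F F → 13 faults.
3 frames: F F F F . F . F . F . . . . F . → 8 faults.
8 < 13: adding a frame reduced faults, as is typical.

13, 8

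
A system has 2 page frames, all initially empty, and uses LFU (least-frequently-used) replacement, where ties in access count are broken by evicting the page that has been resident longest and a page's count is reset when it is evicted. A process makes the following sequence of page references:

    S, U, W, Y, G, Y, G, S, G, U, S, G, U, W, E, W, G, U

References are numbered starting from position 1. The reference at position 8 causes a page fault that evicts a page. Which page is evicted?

pos 1: S → miss, frames (S)
pos 2: U → miss, frames (S U)
pos 3: W → miss, evict S, frames (U W)
pos 4: Y → miss, evict U, frames (W Y)
pos 5: G → miss, evict W, frames (Y G)
pos 6: Y → hit
pos 7: G → hit
pos 8: S → miss, evict Y, frames (G S)
At position 8, page Y is evicted.

Y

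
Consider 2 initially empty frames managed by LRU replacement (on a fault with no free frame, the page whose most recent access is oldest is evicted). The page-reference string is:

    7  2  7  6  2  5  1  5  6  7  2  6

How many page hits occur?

7 -> fault, frames [7]
2 -> fault, frames [7, 2]
7 -> hit
6 -> fault, evict 2, frames [7, 6]
2 -> fault, evict 7, frames [6, 2]
5 -> fault, evict 6, frames [2, 5]
1 -> fault, evict 2, frames [5, 1]
5 -> hit
6 -> fault, evict 1, frames [5, 6]
7 -> fault, evict 5, frames [6, 7]
2 -> fault, evict 6, frames [7, 2]
6 -> fault, evict 7, frames [2, 6]
Hits: 2.

2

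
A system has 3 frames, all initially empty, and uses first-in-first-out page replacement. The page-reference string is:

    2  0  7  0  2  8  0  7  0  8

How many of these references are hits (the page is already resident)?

6

2: miss, frames [2]
0: miss, frames [2, 0]
7: miss, frames [2, 0, 7]
0: hit
2: hit
8: miss, evict 2, frames [0, 7, 8]
0: hit
7: hit
0: hit
8: hit
Hits: 6.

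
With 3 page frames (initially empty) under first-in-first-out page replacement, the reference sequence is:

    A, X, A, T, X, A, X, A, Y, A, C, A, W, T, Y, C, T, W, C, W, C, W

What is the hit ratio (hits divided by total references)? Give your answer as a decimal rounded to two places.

0.50

A → miss, frames {A}
X → miss, frames {A,X}
A → hit
T → miss, frames {A,X,T}
X → hit
A → hit
X → hit
A → hit
Y → miss, evict A, frames {X,T,Y}
A → miss, evict X, frames {T,Y,A}
C → miss, evict T, frames {Y,A,C}
A → hit
W → miss, evict Y, frames {A,C,W}
T → miss, evict A, frames {C,W,T}
Y → miss, evict C, frames {W,T,Y}
C → miss, evict W, frames {T,Y,C}
T → hit
W → miss, evict T, frames {Y,C,W}
C → hit
W → hit
C → hit
W → hit
Hits: 11 of 22 references → 11/22 = 0.5000.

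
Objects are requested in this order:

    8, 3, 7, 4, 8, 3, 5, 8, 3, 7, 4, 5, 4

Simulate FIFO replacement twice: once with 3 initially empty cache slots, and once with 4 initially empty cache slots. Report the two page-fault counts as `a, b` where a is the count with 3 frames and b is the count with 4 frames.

9, 10

3 frames: F F F F F F F . . F F . . → 9 faults.
4 frames: F F F F . . F F F F F F . → 10 faults.
10 > 9: adding a frame increased faults — Belady's anomaly.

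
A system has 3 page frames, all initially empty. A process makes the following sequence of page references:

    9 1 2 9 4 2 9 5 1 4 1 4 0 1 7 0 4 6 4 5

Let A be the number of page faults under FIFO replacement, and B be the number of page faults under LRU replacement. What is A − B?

Under FIFO: F F F . F . F F F F . . F . F . . F F F → 13 faults.
Under LRU: F F F . F . . F F F . . F . F . F F . F → 12 faults.
A − B = 13 − 12 = 1.

1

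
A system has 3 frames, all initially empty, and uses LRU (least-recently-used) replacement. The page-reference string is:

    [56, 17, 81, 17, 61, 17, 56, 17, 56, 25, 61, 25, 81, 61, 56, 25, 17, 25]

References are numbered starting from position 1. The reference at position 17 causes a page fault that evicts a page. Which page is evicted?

pos 1: 56 → fault, frames [56]
pos 2: 17 → fault, frames [56, 17]
pos 3: 81 → fault, frames [56, 17, 81]
pos 4: 17 → hit
pos 5: 61 → fault, evict 56, frames [81, 17, 61]
pos 6: 17 → hit
pos 7: 56 → fault, evict 81, frames [61, 17, 56]
pos 8: 17 → hit
pos 9: 56 → hit
pos 10: 25 → fault, evict 61, frames [17, 56, 25]
pos 11: 61 → fault, evict 17, frames [56, 25, 61]
pos 12: 25 → hit
pos 13: 81 → fault, evict 56, frames [61, 25, 81]
pos 14: 61 → hit
pos 15: 56 → fault, evict 25, frames [81, 61, 56]
pos 16: 25 → fault, evict 81, frames [61, 56, 25]
pos 17: 17 → fault, evict 61, frames [56, 25, 17]
At position 17, page 61 is evicted.

61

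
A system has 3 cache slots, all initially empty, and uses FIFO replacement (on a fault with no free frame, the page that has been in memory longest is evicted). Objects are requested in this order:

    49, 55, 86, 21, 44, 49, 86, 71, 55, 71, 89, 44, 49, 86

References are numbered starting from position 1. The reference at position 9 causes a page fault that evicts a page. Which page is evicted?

49

pos 1: 49: miss, frames {49}
pos 2: 55: miss, frames {49,55}
pos 3: 86: miss, frames {49,55,86}
pos 4: 21: miss, evict 49, frames {55,86,21}
pos 5: 44: miss, evict 55, frames {86,21,44}
pos 6: 49: miss, evict 86, frames {21,44,49}
pos 7: 86: miss, evict 21, frames {44,49,86}
pos 8: 71: miss, evict 44, frames {49,86,71}
pos 9: 55: miss, evict 49, frames {86,71,55}
At position 9, page 49 is evicted.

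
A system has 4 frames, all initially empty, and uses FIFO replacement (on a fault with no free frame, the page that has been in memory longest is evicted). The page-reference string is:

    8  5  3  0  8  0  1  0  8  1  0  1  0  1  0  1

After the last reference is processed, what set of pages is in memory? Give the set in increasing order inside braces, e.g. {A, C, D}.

{0, 1, 3, 8}

8: fault, frames [8]
5: fault, frames [8, 5]
3: fault, frames [8, 5, 3]
0: fault, frames [8, 5, 3, 0]
8: hit
0: hit
1: fault, evict 8, frames [5, 3, 0, 1]
0: hit
8: fault, evict 5, frames [3, 0, 1, 8]
1: hit
0: hit
1: hit
0: hit
1: hit
0: hit
1: hit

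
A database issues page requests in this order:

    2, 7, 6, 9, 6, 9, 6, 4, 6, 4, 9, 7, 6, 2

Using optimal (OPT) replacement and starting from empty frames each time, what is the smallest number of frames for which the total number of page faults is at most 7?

3

f=1: 14 faults
f=2: 8 faults
f=3: 7 faults
f=4: 6 faults
f=5: 5 faults
Smallest f with faults ≤ 7 is 3.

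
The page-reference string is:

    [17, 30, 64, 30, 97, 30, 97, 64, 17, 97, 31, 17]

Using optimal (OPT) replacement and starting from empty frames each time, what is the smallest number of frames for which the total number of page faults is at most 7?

f=1: 12 faults
f=2: 7 faults
f=3: 6 faults
f=4: 5 faults
f=5: 5 faults
Smallest f with faults ≤ 7 is 2.

2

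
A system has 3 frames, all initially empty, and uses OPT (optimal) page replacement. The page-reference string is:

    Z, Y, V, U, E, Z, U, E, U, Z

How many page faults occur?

Z -> miss, frames (Z)
Y -> miss, frames (Z Y)
V -> miss, frames (Z Y V)
U -> miss, evict V, frames (Z Y U)
E -> miss, evict Y, frames (Z U E)
Z -> hit
U -> hit
E -> hit
U -> hit
Z -> hit
Page faults: 5.

5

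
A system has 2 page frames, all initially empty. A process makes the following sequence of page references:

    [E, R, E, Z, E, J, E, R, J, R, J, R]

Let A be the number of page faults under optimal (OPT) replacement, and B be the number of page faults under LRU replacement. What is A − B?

Under OPT: F F . F . F . F . . . . → 5 faults.
Under LRU: F F . F . F . F F . . . → 6 faults.
A − B = 5 − 6 = -1.

-1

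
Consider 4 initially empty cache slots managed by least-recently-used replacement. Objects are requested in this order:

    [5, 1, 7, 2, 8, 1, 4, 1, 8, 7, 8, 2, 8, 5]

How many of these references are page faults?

5 -> miss, frames {5}
1 -> miss, frames {5,1}
7 -> miss, frames {5,1,7}
2 -> miss, frames {5,1,7,2}
8 -> miss, evict 5, frames {1,7,2,8}
1 -> hit
4 -> miss, evict 7, frames {2,8,1,4}
1 -> hit
8 -> hit
7 -> miss, evict 2, frames {4,1,8,7}
8 -> hit
2 -> miss, evict 4, frames {1,7,8,2}
8 -> hit
5 -> miss, evict 1, frames {7,2,8,5}
Page faults: 9.

9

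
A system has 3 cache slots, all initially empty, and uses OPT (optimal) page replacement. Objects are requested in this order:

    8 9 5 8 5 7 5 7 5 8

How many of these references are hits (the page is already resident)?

6

8 -> miss, frames {8}
9 -> miss, frames {8,9}
5 -> miss, frames {8,9,5}
8 -> hit
5 -> hit
7 -> miss, evict 9, frames {8,5,7}
5 -> hit
7 -> hit
5 -> hit
8 -> hit
Hits: 6.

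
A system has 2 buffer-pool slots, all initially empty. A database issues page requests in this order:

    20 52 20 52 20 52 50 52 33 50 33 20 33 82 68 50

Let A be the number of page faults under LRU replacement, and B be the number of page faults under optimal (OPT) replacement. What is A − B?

1

Under LRU: F F . . . . F . F F . F . F F F → 9 faults.
Under OPT: F F . . . . F . F . . F . F F F → 8 faults.
A − B = 9 − 8 = 1.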